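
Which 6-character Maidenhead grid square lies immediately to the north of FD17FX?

Latitude subsquare x = 23; +1 → 24, wraps to 0 = a, carry into square.
Latitude square 7; +1 → 8.
The longitude characters are unchanged.

FD18fa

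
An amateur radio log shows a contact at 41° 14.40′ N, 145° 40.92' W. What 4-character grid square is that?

BN71

Add 180° to longitude and 90° to latitude: 34.32, 131.24.
Field: 34.32/20 → 1 → B, 131.24/10 → 13 → N; chars BN.
Square: 14.32/2 → 7, 1.24/1 → 1; chars 71.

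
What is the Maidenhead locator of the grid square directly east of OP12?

OP22

Longitude square 1; +1 → 2.
The latitude characters are unchanged.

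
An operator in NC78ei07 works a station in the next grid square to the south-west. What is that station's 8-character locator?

Longitude extended square 0; −1 → -1, wraps to 9, carry into subsquare.
Longitude subsquare e = 4; −1 → 3 = d.
Latitude extended square 7; −1 → 6.

NC78di96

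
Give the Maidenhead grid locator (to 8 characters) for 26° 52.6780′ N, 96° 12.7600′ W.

EL16vv40

Shift to the Maidenhead origin (180°W, 90°S): lon 83.78733, lat 116.87797.
Field: 83.78733/20 → 4 → E, 116.87797/10 → 11 → L; chars EL.
Square: 3.78733/2 → 1, 6.87797/1 → 6; chars 16.
Subsquare: 1.78733/0.0833333 → 21 → v, 0.87797/0.0416667 → 21 → v; chars vv.
Extended square: 0.03733/0.00833333 → 4, 0.00297/0.00416667 → 0; chars 40.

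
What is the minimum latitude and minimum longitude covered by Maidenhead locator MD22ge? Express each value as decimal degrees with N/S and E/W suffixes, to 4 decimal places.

57.8333° S, 64.5000° E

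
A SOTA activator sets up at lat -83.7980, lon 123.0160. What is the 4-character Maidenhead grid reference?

Shift to the Maidenhead origin (180°W, 90°S): lon 303.02, lat 6.20.
Field (20°×10°, letters A–R): lon ⌊303.02/20⌋ = 15 → P; lat ⌊6.20/10⌋ = 0 → A.
Square (2°×1°, digits 0–9): lon ⌊3.02/2⌋ = 1; lat ⌊6.20/1⌋ = 6.

PA16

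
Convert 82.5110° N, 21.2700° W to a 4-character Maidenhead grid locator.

HR92

Shift to the Maidenhead origin (180°W, 90°S): lon 158.73, lat 172.51.
Field: 158.73/20 → 7 → H, 172.51/10 → 17 → R; chars HR.
Square: 18.73/2 → 9, 2.51/1 → 2; chars 92.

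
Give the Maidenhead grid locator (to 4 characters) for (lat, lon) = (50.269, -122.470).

Offset from 180°W / 90°S: lon 57.53°, lat 140.27°.
Field: 57.53/20 → 2 → C, 140.27/10 → 14 → O; chars CO.
Square: 17.53/2 → 8, 0.27/1 → 0; chars 80.

CO80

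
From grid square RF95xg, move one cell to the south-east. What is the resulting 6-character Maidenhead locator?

Longitude subsquare x = 23; +1 → 24, wraps to 0 = a, carry into square.
Longitude square 9; +1 → 10, wraps to 0, carry into field.
Longitude field R = 17; +1 → 18, wraps to 0 = A, wrapping around the antimeridian.
Latitude subsquare g = 6; −1 → 5 = f.

AF05af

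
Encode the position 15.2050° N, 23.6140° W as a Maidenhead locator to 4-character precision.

HK85

Offset from 180°W / 90°S: lon 156.39°, lat 105.20°.
Field: lon ⌊156.39/20⌋ = 7 → H; lat ⌊105.20/10⌋ = 10 → K.
Square: lon ⌊16.39/2⌋ = 8; lat ⌊5.20/1⌋ = 5.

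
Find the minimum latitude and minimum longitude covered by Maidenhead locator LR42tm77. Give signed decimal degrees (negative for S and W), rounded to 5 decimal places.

82.52917, 49.64167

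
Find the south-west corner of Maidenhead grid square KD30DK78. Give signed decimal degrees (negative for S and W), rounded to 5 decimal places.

-59.55000, 26.30833

Field K=10, D=3: +10·20° lon, +3·10° lat → SW at lon 20°, lat -60°.
Square 3, 0: +3·2° lon, +0·1° lat → SW at lon 26°, lat -60°.
Subsquare d=3, k=10: +3·0.0833333° lon, +10·0.0416667° lat → SW at lon 26.25°, lat -59.5833°.
Extended square 7, 8: +7·0.00833333° lon, +8·0.00416667° lat → SW at lon 26.3083°, lat -59.55°.
latitude -59.55000, longitude 26.30833.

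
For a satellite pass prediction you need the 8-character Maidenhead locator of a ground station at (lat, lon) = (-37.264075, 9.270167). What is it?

JF42pr26

Add 180° to longitude and 90° to latitude: 189.27017, 52.73593.
Field: 189.27017/20 → 9 → J, 52.73593/10 → 5 → F; chars JF.
Square: 9.27017/2 → 4, 2.73593/1 → 2; chars 42.
Subsquare: 1.27017/0.0833333 → 15 → p, 0.73593/0.0416667 → 17 → r; chars pr.
Extended square: 0.02017/0.00833333 → 2, 0.02759/0.00416667 → 6; chars 26.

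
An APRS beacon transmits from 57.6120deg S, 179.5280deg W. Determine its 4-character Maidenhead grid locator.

Shift to the Maidenhead origin (180°W, 90°S): lon 0.47, lat 32.39.
Field (20°×10°, letters A–R): 0.47/20 → 0 → A, 32.39/10 → 3 → D; chars AD.
Square (2°×1°, digits 0–9): 0.47/2 → 0, 2.39/1 → 2; chars 02.

AD02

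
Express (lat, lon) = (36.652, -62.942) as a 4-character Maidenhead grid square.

FM86

Offset from 180°W / 90°S: lon 117.06°, lat 126.65°.
Field: lon ⌊117.06/20⌋ = 5 → F; lat ⌊126.65/10⌋ = 12 → M.
Square: lon ⌊17.06/2⌋ = 8; lat ⌊6.65/1⌋ = 6.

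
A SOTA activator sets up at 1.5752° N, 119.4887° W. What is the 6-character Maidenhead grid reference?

DJ01gn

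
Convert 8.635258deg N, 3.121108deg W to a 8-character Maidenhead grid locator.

IJ88kp52

Add 180° to longitude and 90° to latitude: 176.87889, 98.63526.
Field: lon ⌊176.87889/20⌋ = 8 → I; lat ⌊98.63526/10⌋ = 9 → J.
Square: lon ⌊16.87889/2⌋ = 8; lat ⌊8.63526/1⌋ = 8.
Subsquare: lon ⌊0.87889/0.0833333⌋ = 10 → k; lat ⌊0.63526/0.0416667⌋ = 15 → p.
Extended square: lon ⌊0.04556/0.00833333⌋ = 5; lat ⌊0.01026/0.00416667⌋ = 2.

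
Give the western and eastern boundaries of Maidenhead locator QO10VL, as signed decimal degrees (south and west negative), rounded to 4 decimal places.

143.7500, 143.8333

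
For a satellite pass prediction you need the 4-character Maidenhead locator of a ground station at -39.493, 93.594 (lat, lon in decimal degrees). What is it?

Offset from 180°W / 90°S: lon 273.59°, lat 50.51°.
Field: 273.59/20 → 13 → N, 50.51/10 → 5 → F; chars NF.
Square: 13.59/2 → 6, 0.51/1 → 0; chars 60.

NF60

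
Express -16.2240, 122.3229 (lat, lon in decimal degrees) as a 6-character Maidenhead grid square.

PH13ds

Shift to the Maidenhead origin (180°W, 90°S): lon 302.3229, lat 73.7760.
Field: lon ⌊302.3229/20⌋ = 15 → P; lat ⌊73.7760/10⌋ = 7 → H.
Square: lon ⌊2.3229/2⌋ = 1; lat ⌊3.7760/1⌋ = 3.
Subsquare: lon ⌊0.3229/0.0833333⌋ = 3 → d; lat ⌊0.7760/0.0416667⌋ = 18 → s.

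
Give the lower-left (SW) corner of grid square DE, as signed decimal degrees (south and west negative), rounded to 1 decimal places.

-50.0, -120.0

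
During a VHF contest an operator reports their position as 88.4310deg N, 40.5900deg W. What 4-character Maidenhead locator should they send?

Offset from 180°W / 90°S: lon 139.41°, lat 178.43°.
Field: 139.41/20 → 6 → G, 178.43/10 → 17 → R; chars GR.
Square: 19.41/2 → 9, 8.43/1 → 8; chars 98.

GR98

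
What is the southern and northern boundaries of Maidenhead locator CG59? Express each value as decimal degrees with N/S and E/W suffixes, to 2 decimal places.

Field C=2, G=6: +2·20° lon, +6·10° lat → SW at lon -140°, lat -30°.
Square 5, 9: +5·2° lon, +9·1° lat → SW at lon -130°, lat -21°.
Cell spans 2° lon × 1° lat.
south 21.00° S, north 20.00° S.

21.00° S, 20.00° S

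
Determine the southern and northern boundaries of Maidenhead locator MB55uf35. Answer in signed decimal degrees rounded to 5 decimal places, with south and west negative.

-74.77083, -74.76667

Field M=12, B=1: +12·20° lon, +1·10° lat → SW at lon 60°, lat -80°.
Square 5, 5: +5·2° lon, +5·1° lat → SW at lon 70°, lat -75°.
Subsquare u=20, f=5: +20·0.0833333° lon, +5·0.0416667° lat → SW at lon 71.6667°, lat -74.7917°.
Extended square 3, 5: +3·0.00833333° lon, +5·0.00416667° lat → SW at lon 71.6917°, lat -74.7708°.
Cell spans 0.00833333° lon × 0.00416667° lat.
south -74.77083, north -74.76667.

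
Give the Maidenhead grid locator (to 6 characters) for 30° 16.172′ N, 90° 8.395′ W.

EM40wg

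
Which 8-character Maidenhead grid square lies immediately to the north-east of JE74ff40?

Longitude extended square 4; +1 → 5.
Latitude extended square 0; +1 → 1.

JE74ff51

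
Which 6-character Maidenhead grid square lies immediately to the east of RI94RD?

Longitude subsquare r = 17; +1 → 18 = s.
The latitude characters are unchanged.

RI94sd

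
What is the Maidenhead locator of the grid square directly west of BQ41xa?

Longitude subsquare x = 23; −1 → 22 = w.
The latitude characters are unchanged.

BQ41wa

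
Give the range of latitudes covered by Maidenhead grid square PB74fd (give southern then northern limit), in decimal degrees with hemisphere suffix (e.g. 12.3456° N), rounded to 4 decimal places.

75.8750° S, 75.8333° S

Field P=15, B=1: +15·20° lon, +1·10° lat → SW at lon 120°, lat -80°.
Square 7, 4: +7·2° lon, +4·1° lat → SW at lon 134°, lat -76°.
Subsquare f=5, d=3: +5·0.0833333° lon, +3·0.0416667° lat → SW at lon 134.417°, lat -75.875°.
Cell spans 0.0833333° lon × 0.0416667° lat.
south 75.8750° S, north 75.8333° S.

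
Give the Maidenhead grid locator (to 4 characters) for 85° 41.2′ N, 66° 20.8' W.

Shift to the Maidenhead origin (180°W, 90°S): lon 113.65, lat 175.69.
Field: lon ⌊113.65/20⌋ = 5 → F; lat ⌊175.69/10⌋ = 17 → R.
Square: lon ⌊13.65/2⌋ = 6; lat ⌊5.69/1⌋ = 5.

FR65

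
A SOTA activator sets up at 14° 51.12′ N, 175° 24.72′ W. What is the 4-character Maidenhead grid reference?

AK24

Offset from 180°W / 90°S: lon 4.59°, lat 104.85°.
Field: 4.59/20 → 0 → A, 104.85/10 → 10 → K; chars AK.
Square: 4.59/2 → 2, 4.85/1 → 4; chars 24.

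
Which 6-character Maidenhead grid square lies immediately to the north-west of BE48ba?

Longitude subsquare b = 1; −1 → 0 = a.
Latitude subsquare a = 0; +1 → 1 = b.

BE48ab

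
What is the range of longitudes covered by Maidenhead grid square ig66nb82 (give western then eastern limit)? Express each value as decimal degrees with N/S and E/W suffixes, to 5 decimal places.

6.85000° W, 6.84167° W

Field I=8, G=6: +8·20° lon, +6·10° lat → SW at lon -20°, lat -30°.
Square 6, 6: +6·2° lon, +6·1° lat → SW at lon -8°, lat -24°.
Subsquare n=13, b=1: +13·0.0833333° lon, +1·0.0416667° lat → SW at lon -6.91667°, lat -23.9583°.
Extended square 8, 2: +8·0.00833333° lon, +2·0.00416667° lat → SW at lon -6.85°, lat -23.95°.
Cell spans 0.00833333° lon × 0.00416667° lat.
west 6.85000° W, east 6.84167° W.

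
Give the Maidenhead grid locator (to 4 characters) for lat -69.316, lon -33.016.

HC30

Shift to the Maidenhead origin (180°W, 90°S): lon 146.98, lat 20.68.
Field: lon ⌊146.98/20⌋ = 7 → H; lat ⌊20.68/10⌋ = 2 → C.
Square: lon ⌊6.98/2⌋ = 3; lat ⌊0.68/1⌋ = 0.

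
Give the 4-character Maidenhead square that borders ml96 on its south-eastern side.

Longitude square 9; +1 → 10, wraps to 0, carry into field.
Longitude field M = 12; +1 → 13 = N.
Latitude square 6; −1 → 5.

NL05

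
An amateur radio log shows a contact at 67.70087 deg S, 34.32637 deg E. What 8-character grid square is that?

Shift to the Maidenhead origin (180°W, 90°S): lon 214.32637, lat 22.29913.
Field: lon ⌊214.32637/20⌋ = 10 → K; lat ⌊22.29913/10⌋ = 2 → C.
Square: lon ⌊14.32637/2⌋ = 7; lat ⌊2.29913/1⌋ = 2.
Subsquare: lon ⌊0.32637/0.0833333⌋ = 3 → d; lat ⌊0.29913/0.0416667⌋ = 7 → h.
Extended square: lon ⌊0.07637/0.00833333⌋ = 9; lat ⌊0.00746/0.00416667⌋ = 1.

KC72dh91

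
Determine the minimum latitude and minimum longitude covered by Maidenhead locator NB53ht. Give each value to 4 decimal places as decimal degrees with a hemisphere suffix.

Field N=13, B=1: +13·20° lon, +1·10° lat → SW at lon 80°, lat -80°.
Square 5, 3: +5·2° lon, +3·1° lat → SW at lon 90°, lat -77°.
Subsquare h=7, t=19: +7·0.0833333° lon, +19·0.0416667° lat → SW at lon 90.5833°, lat -76.2083°.
latitude 76.2083° S, longitude 90.5833° E.

76.2083° S, 90.5833° E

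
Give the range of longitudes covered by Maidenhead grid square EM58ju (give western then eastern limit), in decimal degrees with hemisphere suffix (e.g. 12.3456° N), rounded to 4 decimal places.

Field E=4, M=12: +4·20° lon, +12·10° lat → SW at lon -100°, lat 30°.
Square 5, 8: +5·2° lon, +8·1° lat → SW at lon -90°, lat 38°.
Subsquare j=9, u=20: +9·0.0833333° lon, +20·0.0416667° lat → SW at lon -89.25°, lat 38.8333°.
Cell spans 0.0833333° lon × 0.0416667° lat.
west 89.2500° W, east 89.1667° W.

89.2500° W, 89.1667° W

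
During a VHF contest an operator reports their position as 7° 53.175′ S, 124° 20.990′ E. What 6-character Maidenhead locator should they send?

Add 180° to longitude and 90° to latitude: 304.3498, 82.1137.
Field: lon ⌊304.3498/20⌋ = 15 → P; lat ⌊82.1137/10⌋ = 8 → I.
Square: lon ⌊4.3498/2⌋ = 2; lat ⌊2.1137/1⌋ = 2.
Subsquare: lon ⌊0.3498/0.0833333⌋ = 4 → e; lat ⌊0.1137/0.0416667⌋ = 2 → c.

PI22ec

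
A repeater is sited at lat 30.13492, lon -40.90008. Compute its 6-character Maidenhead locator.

GM90nd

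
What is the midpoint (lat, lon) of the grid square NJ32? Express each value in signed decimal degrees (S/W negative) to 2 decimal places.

2.50, 87.00

Field N=13, J=9: +13·20° lon, +9·10° lat → SW at lon 80°, lat 0°.
Square 3, 2: +3·2° lon, +2·1° lat → SW at lon 86°, lat 2°.
Cell spans 2° lon × 1° lat. Centre is SW corner plus half of each.
latitude 2.50, longitude 87.00.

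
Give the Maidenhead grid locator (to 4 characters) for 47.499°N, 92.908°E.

NN67

Shift to the Maidenhead origin (180°W, 90°S): lon 272.91, lat 137.50.
Field: lon ⌊272.91/20⌋ = 13 → N; lat ⌊137.50/10⌋ = 13 → N.
Square: lon ⌊12.91/2⌋ = 6; lat ⌊7.50/1⌋ = 7.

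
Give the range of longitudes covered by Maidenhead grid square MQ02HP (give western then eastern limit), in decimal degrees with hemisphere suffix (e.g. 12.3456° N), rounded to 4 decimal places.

60.5833° E, 60.6667° E

Field M=12, Q=16: +12·20° lon, +16·10° lat → SW at lon 60°, lat 70°.
Square 0, 2: +0·2° lon, +2·1° lat → SW at lon 60°, lat 72°.
Subsquare h=7, p=15: +7·0.0833333° lon, +15·0.0416667° lat → SW at lon 60.5833°, lat 72.625°.
Cell spans 0.0833333° lon × 0.0416667° lat.
west 60.5833° E, east 60.6667° E.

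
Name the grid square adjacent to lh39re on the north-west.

Longitude subsquare r = 17; −1 → 16 = q.
Latitude subsquare e = 4; +1 → 5 = f.

LH39qf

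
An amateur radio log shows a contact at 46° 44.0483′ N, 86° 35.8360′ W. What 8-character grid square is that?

EN66qr86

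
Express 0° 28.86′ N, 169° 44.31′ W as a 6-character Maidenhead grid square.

AJ50dl

Add 180° to longitude and 90° to latitude: 10.2615, 90.4810.
Field: 10.2615/20 → 0 → A, 90.4810/10 → 9 → J; chars AJ.
Square: 10.2615/2 → 5, 0.4810/1 → 0; chars 50.
Subsquare: 0.2615/0.0833333 → 3 → d, 0.4810/0.0416667 → 11 → l; chars dl.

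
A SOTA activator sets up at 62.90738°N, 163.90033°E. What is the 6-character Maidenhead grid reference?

RP12wv

Shift to the Maidenhead origin (180°W, 90°S): lon 343.9003, lat 152.9074.
Field: lon ⌊343.9003/20⌋ = 17 → R; lat ⌊152.9074/10⌋ = 15 → P.
Square: lon ⌊3.9003/2⌋ = 1; lat ⌊2.9074/1⌋ = 2.
Subsquare: lon ⌊1.9003/0.0833333⌋ = 22 → w; lat ⌊0.9074/0.0416667⌋ = 21 → v.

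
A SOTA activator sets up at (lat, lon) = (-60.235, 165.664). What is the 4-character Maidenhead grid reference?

RC29

Add 180° to longitude and 90° to latitude: 345.66, 29.77.
Field (20°×10°, letters A–R): lon ⌊345.66/20⌋ = 17 → R; lat ⌊29.77/10⌋ = 2 → C.
Square (2°×1°, digits 0–9): lon ⌊5.66/2⌋ = 2; lat ⌊9.77/1⌋ = 9.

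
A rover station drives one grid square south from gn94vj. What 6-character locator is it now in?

GN94vi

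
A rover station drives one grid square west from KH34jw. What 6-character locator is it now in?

Longitude subsquare j = 9; −1 → 8 = i.
The latitude characters are unchanged.

KH34iw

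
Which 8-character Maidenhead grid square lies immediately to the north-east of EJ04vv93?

EJ04wv04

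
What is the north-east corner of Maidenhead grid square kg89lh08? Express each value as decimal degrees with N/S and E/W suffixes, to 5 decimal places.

20.67083° S, 36.92500° E

Field K=10, G=6: +10·20° lon, +6·10° lat → SW at lon 20°, lat -30°.
Square 8, 9: +8·2° lon, +9·1° lat → SW at lon 36°, lat -21°.
Subsquare l=11, h=7: +11·0.0833333° lon, +7·0.0416667° lat → SW at lon 36.9167°, lat -20.7083°.
Extended square 0, 8: +0·0.00833333° lon, +8·0.00416667° lat → SW at lon 36.9167°, lat -20.675°.
Cell spans 0.00833333° lon × 0.00416667° lat. NE corner is SW corner plus one full cell.
latitude 20.67083° S, longitude 36.92500° E.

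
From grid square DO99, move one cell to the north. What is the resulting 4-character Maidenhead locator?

DP90

Latitude square 9; +1 → 10, wraps to 0, carry into field.
Latitude field O = 14; +1 → 15 = P.
The longitude characters are unchanged.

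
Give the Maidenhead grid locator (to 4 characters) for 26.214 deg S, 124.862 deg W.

CG73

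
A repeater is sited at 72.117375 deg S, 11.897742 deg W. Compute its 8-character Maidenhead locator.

Offset from 180°W / 90°S: lon 168.10226°, lat 17.88263°.
Field: 168.10226/20 → 8 → I, 17.88263/10 → 1 → B; chars IB.
Square: 8.10226/2 → 4, 7.88263/1 → 7; chars 47.
Subsquare: 0.10226/0.0833333 → 1 → b, 0.88263/0.0416667 → 21 → v; chars bv.
Extended square: 0.01892/0.00833333 → 2, 0.00763/0.00416667 → 1; chars 21.

IB47bv21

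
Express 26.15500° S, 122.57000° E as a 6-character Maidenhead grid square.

PG13gu

Shift to the Maidenhead origin (180°W, 90°S): lon 302.5700, lat 63.8450.
Field: 302.5700/20 → 15 → P, 63.8450/10 → 6 → G; chars PG.
Square: 2.5700/2 → 1, 3.8450/1 → 3; chars 13.
Subsquare: 0.5700/0.0833333 → 6 → g, 0.8450/0.0416667 → 20 → u; chars gu.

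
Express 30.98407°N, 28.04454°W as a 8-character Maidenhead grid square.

HM50xx46

Offset from 180°W / 90°S: lon 151.95546°, lat 120.98407°.
Field: 151.95546/20 → 7 → H, 120.98407/10 → 12 → M; chars HM.
Square: 11.95546/2 → 5, 0.98407/1 → 0; chars 50.
Subsquare: 1.95546/0.0833333 → 23 → x, 0.98407/0.0416667 → 23 → x; chars xx.
Extended square: 0.03879/0.00833333 → 4, 0.02574/0.00416667 → 6; chars 46.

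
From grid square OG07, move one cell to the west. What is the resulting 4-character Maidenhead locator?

NG97

Longitude square 0; −1 → -1, wraps to 9, carry into field.
Longitude field O = 14; −1 → 13 = N.
The latitude characters are unchanged.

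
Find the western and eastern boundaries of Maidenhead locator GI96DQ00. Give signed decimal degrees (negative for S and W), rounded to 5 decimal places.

-41.75000, -41.74167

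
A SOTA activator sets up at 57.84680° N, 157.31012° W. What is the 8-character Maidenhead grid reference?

Offset from 180°W / 90°S: lon 22.68988°, lat 147.84680°.
Field: 22.68988/20 → 1 → B, 147.84680/10 → 14 → O; chars BO.
Square: 2.68988/2 → 1, 7.84680/1 → 7; chars 17.
Subsquare: 0.68988/0.0833333 → 8 → i, 0.84680/0.0416667 → 20 → u; chars iu.
Extended square: 0.02321/0.00833333 → 2, 0.01347/0.00416667 → 3; chars 23.

BO17iu23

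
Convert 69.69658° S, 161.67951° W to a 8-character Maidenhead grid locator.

Offset from 180°W / 90°S: lon 18.32049°, lat 20.30342°.
Field: 18.32049/20 → 0 → A, 20.30342/10 → 2 → C; chars AC.
Square: 18.32049/2 → 9, 0.30342/1 → 0; chars 90.
Subsquare: 0.32049/0.0833333 → 3 → d, 0.30342/0.0416667 → 7 → h; chars dh.
Extended square: 0.07049/0.00833333 → 8, 0.01175/0.00416667 → 2; chars 82.

AC90dh82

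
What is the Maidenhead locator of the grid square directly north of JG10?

JG11

Latitude square 0; +1 → 1.
The longitude characters are unchanged.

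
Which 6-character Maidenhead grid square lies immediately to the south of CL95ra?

Latitude subsquare a = 0; −1 → -1, wraps to 23 = x, carry into square.
Latitude square 5; −1 → 4.
The longitude characters are unchanged.

CL94rx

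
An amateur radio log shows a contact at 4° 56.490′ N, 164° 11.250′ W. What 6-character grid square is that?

AJ74vw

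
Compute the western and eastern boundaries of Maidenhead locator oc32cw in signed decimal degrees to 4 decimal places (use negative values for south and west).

106.1667, 106.2500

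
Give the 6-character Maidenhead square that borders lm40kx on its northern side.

LM41ka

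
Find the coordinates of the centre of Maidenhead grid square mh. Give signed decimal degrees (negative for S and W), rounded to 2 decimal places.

Field M=12, H=7: +12·20° lon, +7·10° lat → SW at lon 60°, lat -20°.
Cell spans 20° lon × 10° lat. Centre is SW corner plus half of each.
latitude -15.00, longitude 70.00.

-15.00, 70.00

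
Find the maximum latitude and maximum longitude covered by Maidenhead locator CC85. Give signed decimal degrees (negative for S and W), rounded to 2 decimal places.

Field C=2, C=2: +2·20° lon, +2·10° lat → SW at lon -140°, lat -70°.
Square 8, 5: +8·2° lon, +5·1° lat → SW at lon -124°, lat -65°.
Cell spans 2° lon × 1° lat. NE corner is SW corner plus one full cell.
latitude -64.00, longitude -122.00.

-64.00, -122.00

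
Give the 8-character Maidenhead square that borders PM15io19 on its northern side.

Latitude extended square 9; +1 → 10, wraps to 0, carry into subsquare.
Latitude subsquare o = 14; +1 → 15 = p.
The longitude characters are unchanged.

PM15ip10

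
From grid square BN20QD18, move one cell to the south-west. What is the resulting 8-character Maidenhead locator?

BN20qd07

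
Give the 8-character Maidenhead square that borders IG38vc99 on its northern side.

IG38vd90

Latitude extended square 9; +1 → 10, wraps to 0, carry into subsquare.
Latitude subsquare c = 2; +1 → 3 = d.
The longitude characters are unchanged.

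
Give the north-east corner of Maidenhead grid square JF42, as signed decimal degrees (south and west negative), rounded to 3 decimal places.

Field J=9, F=5: +9·20° lon, +5·10° lat → SW at lon 0°, lat -40°.
Square 4, 2: +4·2° lon, +2·1° lat → SW at lon 8°, lat -38°.
Cell spans 2° lon × 1° lat. NE corner is SW corner plus one full cell.
latitude -37.000, longitude 10.000.

-37.000, 10.000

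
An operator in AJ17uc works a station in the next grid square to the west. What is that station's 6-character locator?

AJ17tc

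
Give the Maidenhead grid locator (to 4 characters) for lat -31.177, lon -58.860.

Shift to the Maidenhead origin (180°W, 90°S): lon 121.14, lat 58.82.
Field: 121.14/20 → 6 → G, 58.82/10 → 5 → F; chars GF.
Square: 1.14/2 → 0, 8.82/1 → 8; chars 08.

GF08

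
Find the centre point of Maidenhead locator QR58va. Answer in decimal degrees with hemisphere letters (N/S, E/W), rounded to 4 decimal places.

Field Q=16, R=17: +16·20° lon, +17·10° lat → SW at lon 140°, lat 80°.
Square 5, 8: +5·2° lon, +8·1° lat → SW at lon 150°, lat 88°.
Subsquare v=21, a=0: +21·0.0833333° lon, +0·0.0416667° lat → SW at lon 151.75°, lat 88°.
Cell spans 0.0833333° lon × 0.0416667° lat. Centre is SW corner plus half of each.
latitude 88.0208° N, longitude 151.7917° E.

88.0208° N, 151.7917° E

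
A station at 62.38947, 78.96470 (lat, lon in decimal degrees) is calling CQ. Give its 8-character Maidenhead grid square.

MP92lj53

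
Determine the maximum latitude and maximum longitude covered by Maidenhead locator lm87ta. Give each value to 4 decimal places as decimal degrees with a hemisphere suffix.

37.0417° N, 57.6667° E

Field L=11, M=12: +11·20° lon, +12·10° lat → SW at lon 40°, lat 30°.
Square 8, 7: +8·2° lon, +7·1° lat → SW at lon 56°, lat 37°.
Subsquare t=19, a=0: +19·0.0833333° lon, +0·0.0416667° lat → SW at lon 57.5833°, lat 37°.
Cell spans 0.0833333° lon × 0.0416667° lat. NE corner is SW corner plus one full cell.
latitude 37.0417° N, longitude 57.6667° E.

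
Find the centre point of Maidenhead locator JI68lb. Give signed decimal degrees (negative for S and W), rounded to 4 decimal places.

-1.9375, 12.9583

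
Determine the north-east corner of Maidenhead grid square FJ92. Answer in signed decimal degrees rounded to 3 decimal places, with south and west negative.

3.000, -60.000

Field F=5, J=9: +5·20° lon, +9·10° lat → SW at lon -80°, lat 0°.
Square 9, 2: +9·2° lon, +2·1° lat → SW at lon -62°, lat 2°.
Cell spans 2° lon × 1° lat. NE corner is SW corner plus one full cell.
latitude 3.000, longitude -60.000.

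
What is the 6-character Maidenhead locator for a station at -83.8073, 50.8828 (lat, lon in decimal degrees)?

Offset from 180°W / 90°S: lon 230.8828°, lat 6.1927°.
Field: 230.8828/20 → 11 → L, 6.1927/10 → 0 → A; chars LA.
Square: 10.8828/2 → 5, 6.1927/1 → 6; chars 56.
Subsquare: 0.8828/0.0833333 → 10 → k, 0.1927/0.0416667 → 4 → e; chars ke.

LA56ke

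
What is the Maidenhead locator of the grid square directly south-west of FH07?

Longitude square 0; −1 → -1, wraps to 9, carry into field.
Longitude field F = 5; −1 → 4 = E.
Latitude square 7; −1 → 6.

EH96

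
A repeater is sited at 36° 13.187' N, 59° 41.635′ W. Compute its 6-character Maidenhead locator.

Offset from 180°W / 90°S: lon 120.3061°, lat 126.2198°.
Field: lon ⌊120.3061/20⌋ = 6 → G; lat ⌊126.2198/10⌋ = 12 → M.
Square: lon ⌊0.3061/2⌋ = 0; lat ⌊6.2198/1⌋ = 6.
Subsquare: lon ⌊0.3061/0.0833333⌋ = 3 → d; lat ⌊0.2198/0.0416667⌋ = 5 → f.

GM06df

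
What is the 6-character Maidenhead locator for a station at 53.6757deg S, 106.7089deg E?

Shift to the Maidenhead origin (180°W, 90°S): lon 286.7089, lat 36.3243.
Field: lon ⌊286.7089/20⌋ = 14 → O; lat ⌊36.3243/10⌋ = 3 → D.
Square: lon ⌊6.7089/2⌋ = 3; lat ⌊6.3243/1⌋ = 6.
Subsquare: lon ⌊0.7089/0.0833333⌋ = 8 → i; lat ⌊0.3243/0.0416667⌋ = 7 → h.

OD36ih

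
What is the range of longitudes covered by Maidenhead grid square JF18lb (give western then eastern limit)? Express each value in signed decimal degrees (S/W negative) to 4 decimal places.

Field J=9, F=5: +9·20° lon, +5·10° lat → SW at lon 0°, lat -40°.
Square 1, 8: +1·2° lon, +8·1° lat → SW at lon 2°, lat -32°.
Subsquare l=11, b=1: +11·0.0833333° lon, +1·0.0416667° lat → SW at lon 2.91667°, lat -31.9583°.
Cell spans 0.0833333° lon × 0.0416667° lat.
west 2.9167, east 3.0000.

2.9167, 3.0000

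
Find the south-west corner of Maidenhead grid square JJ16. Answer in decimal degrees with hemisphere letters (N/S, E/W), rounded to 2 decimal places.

6.00° N, 2.00° E

Field J=9, J=9: +9·20° lon, +9·10° lat → SW at lon 0°, lat 0°.
Square 1, 6: +1·2° lon, +6·1° lat → SW at lon 2°, lat 6°.
latitude 6.00° N, longitude 2.00° E.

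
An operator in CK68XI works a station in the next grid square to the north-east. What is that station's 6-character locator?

Longitude subsquare x = 23; +1 → 24, wraps to 0 = a, carry into square.
Longitude square 6; +1 → 7.
Latitude subsquare i = 8; +1 → 9 = j.

CK78aj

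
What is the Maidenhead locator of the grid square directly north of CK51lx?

Latitude subsquare x = 23; +1 → 24, wraps to 0 = a, carry into square.
Latitude square 1; +1 → 2.
The longitude characters are unchanged.

CK52la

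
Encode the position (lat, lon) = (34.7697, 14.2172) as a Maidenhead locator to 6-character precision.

Offset from 180°W / 90°S: lon 194.2172°, lat 124.7697°.
Field: lon ⌊194.2172/20⌋ = 9 → J; lat ⌊124.7697/10⌋ = 12 → M.
Square: lon ⌊14.2172/2⌋ = 7; lat ⌊4.7697/1⌋ = 4.
Subsquare: lon ⌊0.2172/0.0833333⌋ = 2 → c; lat ⌊0.7697/0.0416667⌋ = 18 → s.

JM74cs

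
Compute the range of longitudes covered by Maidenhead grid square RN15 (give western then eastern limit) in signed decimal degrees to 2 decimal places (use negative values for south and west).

Field R=17, N=13: +17·20° lon, +13·10° lat → SW at lon 160°, lat 40°.
Square 1, 5: +1·2° lon, +5·1° lat → SW at lon 162°, lat 45°.
Cell spans 2° lon × 1° lat.
west 162.00, east 164.00.

162.00, 164.00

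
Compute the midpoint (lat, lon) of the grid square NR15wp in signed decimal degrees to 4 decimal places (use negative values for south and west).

Field N=13, R=17: +13·20° lon, +17·10° lat → SW at lon 80°, lat 80°.
Square 1, 5: +1·2° lon, +5·1° lat → SW at lon 82°, lat 85°.
Subsquare w=22, p=15: +22·0.0833333° lon, +15·0.0416667° lat → SW at lon 83.8333°, lat 85.625°.
Cell spans 0.0833333° lon × 0.0416667° lat. Centre is SW corner plus half of each.
latitude 85.6458, longitude 83.8750.

85.6458, 83.8750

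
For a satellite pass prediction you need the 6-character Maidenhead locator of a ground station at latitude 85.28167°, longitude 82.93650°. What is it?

NR15lg

Offset from 180°W / 90°S: lon 262.9365°, lat 175.2817°.
Field: lon ⌊262.9365/20⌋ = 13 → N; lat ⌊175.2817/10⌋ = 17 → R.
Square: lon ⌊2.9365/2⌋ = 1; lat ⌊5.2817/1⌋ = 5.
Subsquare: lon ⌊0.9365/0.0833333⌋ = 11 → l; lat ⌊0.2817/0.0416667⌋ = 6 → g.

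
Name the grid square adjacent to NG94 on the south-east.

OG03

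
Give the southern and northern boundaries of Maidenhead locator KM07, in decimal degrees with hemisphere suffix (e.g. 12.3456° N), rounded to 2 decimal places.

37.00° N, 38.00° N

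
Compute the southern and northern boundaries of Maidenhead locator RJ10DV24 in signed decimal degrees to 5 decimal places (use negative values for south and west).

0.89167, 0.89583

Field R=17, J=9: +17·20° lon, +9·10° lat → SW at lon 160°, lat 0°.
Square 1, 0: +1·2° lon, +0·1° lat → SW at lon 162°, lat 0°.
Subsquare d=3, v=21: +3·0.0833333° lon, +21·0.0416667° lat → SW at lon 162.25°, lat 0.875°.
Extended square 2, 4: +2·0.00833333° lon, +4·0.00416667° lat → SW at lon 162.267°, lat 0.891667°.
Cell spans 0.00833333° lon × 0.00416667° lat.
south 0.89167, north 0.89583.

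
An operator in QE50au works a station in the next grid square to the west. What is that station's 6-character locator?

QE40xu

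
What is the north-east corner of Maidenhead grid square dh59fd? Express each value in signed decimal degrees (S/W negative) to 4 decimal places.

-10.8333, -109.5000

Field D=3, H=7: +3·20° lon, +7·10° lat → SW at lon -120°, lat -20°.
Square 5, 9: +5·2° lon, +9·1° lat → SW at lon -110°, lat -11°.
Subsquare f=5, d=3: +5·0.0833333° lon, +3·0.0416667° lat → SW at lon -109.583°, lat -10.875°.
Cell spans 0.0833333° lon × 0.0416667° lat. NE corner is SW corner plus one full cell.
latitude -10.8333, longitude -109.5000.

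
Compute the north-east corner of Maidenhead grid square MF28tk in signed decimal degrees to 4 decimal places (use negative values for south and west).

Field M=12, F=5: +12·20° lon, +5·10° lat → SW at lon 60°, lat -40°.
Square 2, 8: +2·2° lon, +8·1° lat → SW at lon 64°, lat -32°.
Subsquare t=19, k=10: +19·0.0833333° lon, +10·0.0416667° lat → SW at lon 65.5833°, lat -31.5833°.
Cell spans 0.0833333° lon × 0.0416667° lat. NE corner is SW corner plus one full cell.
latitude -31.5417, longitude 65.6667.

-31.5417, 65.6667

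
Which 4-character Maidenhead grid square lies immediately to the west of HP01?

GP91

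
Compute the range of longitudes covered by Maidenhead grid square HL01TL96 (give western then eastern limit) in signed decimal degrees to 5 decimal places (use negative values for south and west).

-38.34167, -38.33333

Field H=7, L=11: +7·20° lon, +11·10° lat → SW at lon -40°, lat 20°.
Square 0, 1: +0·2° lon, +1·1° lat → SW at lon -40°, lat 21°.
Subsquare t=19, l=11: +19·0.0833333° lon, +11·0.0416667° lat → SW at lon -38.4167°, lat 21.4583°.
Extended square 9, 6: +9·0.00833333° lon, +6·0.00416667° lat → SW at lon -38.3417°, lat 21.4833°.
Cell spans 0.00833333° lon × 0.00416667° lat.
west -38.34167, east -38.33333.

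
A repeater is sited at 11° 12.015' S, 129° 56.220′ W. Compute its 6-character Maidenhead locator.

Add 180° to longitude and 90° to latitude: 50.0630, 78.7998.
Field (20°×10°, letters A–R): 50.0630/20 → 2 → C, 78.7998/10 → 7 → H; chars CH.
Square (2°×1°, digits 0–9): 10.0630/2 → 5, 8.7998/1 → 8; chars 58.
Subsquare (5′×2.5′, letters a–x): 0.0630/0.0833333 → 0 → a, 0.7998/0.0416667 → 19 → t; chars at.

CH58at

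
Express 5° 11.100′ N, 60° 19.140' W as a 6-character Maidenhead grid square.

Shift to the Maidenhead origin (180°W, 90°S): lon 119.6810, lat 95.1850.
Field: lon ⌊119.6810/20⌋ = 5 → F; lat ⌊95.1850/10⌋ = 9 → J.
Square: lon ⌊19.6810/2⌋ = 9; lat ⌊5.1850/1⌋ = 5.
Subsquare: lon ⌊1.6810/0.0833333⌋ = 20 → u; lat ⌊0.1850/0.0416667⌋ = 4 → e.

FJ95ue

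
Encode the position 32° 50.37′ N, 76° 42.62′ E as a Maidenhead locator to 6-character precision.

MM82iu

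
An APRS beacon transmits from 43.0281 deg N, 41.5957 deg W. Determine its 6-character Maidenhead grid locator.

GN93ea

Offset from 180°W / 90°S: lon 138.4043°, lat 133.0281°.
Field: 138.4043/20 → 6 → G, 133.0281/10 → 13 → N; chars GN.
Square: 18.4043/2 → 9, 3.0281/1 → 3; chars 93.
Subsquare: 0.4043/0.0833333 → 4 → e, 0.0281/0.0416667 → 0 → a; chars ea.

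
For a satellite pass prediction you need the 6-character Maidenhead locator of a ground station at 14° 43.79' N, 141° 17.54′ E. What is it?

QK04pr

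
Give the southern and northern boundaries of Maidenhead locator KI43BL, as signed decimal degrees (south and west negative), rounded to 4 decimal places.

-6.5417, -6.5000

Field K=10, I=8: +10·20° lon, +8·10° lat → SW at lon 20°, lat -10°.
Square 4, 3: +4·2° lon, +3·1° lat → SW at lon 28°, lat -7°.
Subsquare b=1, l=11: +1·0.0833333° lon, +11·0.0416667° lat → SW at lon 28.0833°, lat -6.54167°.
Cell spans 0.0833333° lon × 0.0416667° lat.
south -6.5417, north -6.5000.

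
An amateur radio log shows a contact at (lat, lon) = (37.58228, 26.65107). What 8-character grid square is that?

Shift to the Maidenhead origin (180°W, 90°S): lon 206.65107, lat 127.58228.
Field: lon ⌊206.65107/20⌋ = 10 → K; lat ⌊127.58228/10⌋ = 12 → M.
Square: lon ⌊6.65107/2⌋ = 3; lat ⌊7.58228/1⌋ = 7.
Subsquare: lon ⌊0.65107/0.0833333⌋ = 7 → h; lat ⌊0.58228/0.0416667⌋ = 13 → n.
Extended square: lon ⌊0.06774/0.00833333⌋ = 8; lat ⌊0.04061/0.00416667⌋ = 9.

KM37hn89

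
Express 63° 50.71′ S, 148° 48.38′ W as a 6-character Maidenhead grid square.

Offset from 180°W / 90°S: lon 31.1937°, lat 26.1548°.
Field: lon ⌊31.1937/20⌋ = 1 → B; lat ⌊26.1548/10⌋ = 2 → C.
Square: lon ⌊11.1937/2⌋ = 5; lat ⌊6.1548/1⌋ = 6.
Subsquare: lon ⌊1.1937/0.0833333⌋ = 14 → o; lat ⌊0.1548/0.0416667⌋ = 3 → d.

BC56od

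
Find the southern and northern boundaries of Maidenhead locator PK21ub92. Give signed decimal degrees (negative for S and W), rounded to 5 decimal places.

Field P=15, K=10: +15·20° lon, +10·10° lat → SW at lon 120°, lat 10°.
Square 2, 1: +2·2° lon, +1·1° lat → SW at lon 124°, lat 11°.
Subsquare u=20, b=1: +20·0.0833333° lon, +1·0.0416667° lat → SW at lon 125.667°, lat 11.0417°.
Extended square 9, 2: +9·0.00833333° lon, +2·0.00416667° lat → SW at lon 125.742°, lat 11.05°.
Cell spans 0.00833333° lon × 0.00416667° lat.
south 11.05000, north 11.05417.

11.05000, 11.05417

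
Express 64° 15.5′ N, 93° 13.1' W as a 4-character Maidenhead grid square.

EP34

Offset from 180°W / 90°S: lon 86.78°, lat 154.26°.
Field: 86.78/20 → 4 → E, 154.26/10 → 15 → P; chars EP.
Square: 6.78/2 → 3, 4.26/1 → 4; chars 34.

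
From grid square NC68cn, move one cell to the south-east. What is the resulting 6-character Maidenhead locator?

Longitude subsquare c = 2; +1 → 3 = d.
Latitude subsquare n = 13; −1 → 12 = m.

NC68dm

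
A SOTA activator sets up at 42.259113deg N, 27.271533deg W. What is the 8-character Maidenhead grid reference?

HN62ig72

Shift to the Maidenhead origin (180°W, 90°S): lon 152.72847, lat 132.25911.
Field: 152.72847/20 → 7 → H, 132.25911/10 → 13 → N; chars HN.
Square: 12.72847/2 → 6, 2.25911/1 → 2; chars 62.
Subsquare: 0.72847/0.0833333 → 8 → i, 0.25911/0.0416667 → 6 → g; chars ig.
Extended square: 0.06180/0.00833333 → 7, 0.00911/0.00416667 → 2; chars 72.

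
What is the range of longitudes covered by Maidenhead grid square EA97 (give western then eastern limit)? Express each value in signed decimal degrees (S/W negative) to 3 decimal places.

-82.000, -80.000

Field E=4, A=0: +4·20° lon, +0·10° lat → SW at lon -100°, lat -90°.
Square 9, 7: +9·2° lon, +7·1° lat → SW at lon -82°, lat -83°.
Cell spans 2° lon × 1° lat.
west -82.000, east -80.000.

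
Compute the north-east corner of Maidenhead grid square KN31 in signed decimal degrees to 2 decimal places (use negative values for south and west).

Field K=10, N=13: +10·20° lon, +13·10° lat → SW at lon 20°, lat 40°.
Square 3, 1: +3·2° lon, +1·1° lat → SW at lon 26°, lat 41°.
Cell spans 2° lon × 1° lat. NE corner is SW corner plus one full cell.
latitude 42.00, longitude 28.00.

42.00, 28.00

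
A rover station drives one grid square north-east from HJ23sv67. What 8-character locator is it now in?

Longitude extended square 6; +1 → 7.
Latitude extended square 7; +1 → 8.

HJ23sv78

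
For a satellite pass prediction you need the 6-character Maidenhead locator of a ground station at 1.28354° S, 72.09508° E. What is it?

MI68br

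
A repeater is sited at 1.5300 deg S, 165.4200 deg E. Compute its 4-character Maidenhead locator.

Shift to the Maidenhead origin (180°W, 90°S): lon 345.42, lat 88.47.
Field (20°×10°, letters A–R): 345.42/20 → 17 → R, 88.47/10 → 8 → I; chars RI.
Square (2°×1°, digits 0–9): 5.42/2 → 2, 8.47/1 → 8; chars 28.

RI28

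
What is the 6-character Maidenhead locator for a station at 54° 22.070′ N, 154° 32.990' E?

Shift to the Maidenhead origin (180°W, 90°S): lon 334.5498, lat 144.3678.
Field: lon ⌊334.5498/20⌋ = 16 → Q; lat ⌊144.3678/10⌋ = 14 → O.
Square: lon ⌊14.5498/2⌋ = 7; lat ⌊4.3678/1⌋ = 4.
Subsquare: lon ⌊0.5498/0.0833333⌋ = 6 → g; lat ⌊0.3678/0.0416667⌋ = 8 → i.

QO74gi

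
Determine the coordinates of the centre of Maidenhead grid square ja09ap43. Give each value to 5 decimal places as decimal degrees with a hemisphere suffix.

80.36042° S, 0.03750° E

Field J=9, A=0: +9·20° lon, +0·10° lat → SW at lon 0°, lat -90°.
Square 0, 9: +0·2° lon, +9·1° lat → SW at lon 0°, lat -81°.
Subsquare a=0, p=15: +0·0.0833333° lon, +15·0.0416667° lat → SW at lon 0°, lat -80.375°.
Extended square 4, 3: +4·0.00833333° lon, +3·0.00416667° lat → SW at lon 0.0333333°, lat -80.3625°.
Cell spans 0.00833333° lon × 0.00416667° lat. Centre is SW corner plus half of each.
latitude 80.36042° S, longitude 0.03750° E.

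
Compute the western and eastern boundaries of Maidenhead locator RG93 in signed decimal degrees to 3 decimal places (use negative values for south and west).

Field R=17, G=6: +17·20° lon, +6·10° lat → SW at lon 160°, lat -30°.
Square 9, 3: +9·2° lon, +3·1° lat → SW at lon 178°, lat -27°.
Cell spans 2° lon × 1° lat.
west 178.000, east 180.000.

178.000, 180.000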